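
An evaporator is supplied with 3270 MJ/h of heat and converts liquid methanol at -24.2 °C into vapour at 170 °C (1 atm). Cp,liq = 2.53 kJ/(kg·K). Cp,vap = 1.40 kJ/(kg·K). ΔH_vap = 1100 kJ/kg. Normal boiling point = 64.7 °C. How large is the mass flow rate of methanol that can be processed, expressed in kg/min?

Δh = 2.53×(64.7−-24.2) + 1100 + 1.40×(170−64.7) = 1472.3 kJ/kg
Q = 3270 MJ/h = 908.33 kJ/s = 54500 kJ/min
ṁ = Q/Δh = 54500 / 1472.3 = 37.016 kg/min

ṁ = 37.0 kg/min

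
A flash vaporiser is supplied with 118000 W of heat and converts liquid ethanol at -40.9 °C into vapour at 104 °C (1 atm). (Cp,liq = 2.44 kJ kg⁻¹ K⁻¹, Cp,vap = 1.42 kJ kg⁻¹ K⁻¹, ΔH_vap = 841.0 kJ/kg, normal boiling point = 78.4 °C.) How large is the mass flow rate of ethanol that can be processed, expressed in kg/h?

Δh = 2.44×(78.4−-40.9) + 841.0 + 1.42×(104−78.4) = 1168.4 kJ/kg
Q = 118000 W = 118 kJ/s = 424800 kJ/h
ṁ = Q/Δh = 424800 / 1168.4 = 363.56 kg/h

ṁ = 364 kg/h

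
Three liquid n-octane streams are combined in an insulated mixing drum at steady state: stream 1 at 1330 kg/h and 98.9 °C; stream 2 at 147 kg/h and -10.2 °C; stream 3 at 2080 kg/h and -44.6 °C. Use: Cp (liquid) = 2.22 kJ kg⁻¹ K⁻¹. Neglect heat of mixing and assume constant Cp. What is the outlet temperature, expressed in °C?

Energy balance with Q = 0: Σ ṁᵢCp,ᵢ(T_out − Tᵢ) = 0
T_out = Σ ṁᵢCp,ᵢTᵢ / Σ ṁᵢCp,ᵢ
      = 82739 / 7896.5 = 10.478 °C

T_out = 10.5 °C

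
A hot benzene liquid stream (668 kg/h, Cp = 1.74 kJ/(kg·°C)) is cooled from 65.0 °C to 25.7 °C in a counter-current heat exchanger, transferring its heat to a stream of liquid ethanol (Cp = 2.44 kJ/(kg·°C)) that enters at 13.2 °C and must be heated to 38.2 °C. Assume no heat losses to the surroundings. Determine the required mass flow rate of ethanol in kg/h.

ṁ_c = 749 kg/h

Heat released by hot stream: Q = 668 × 1.74 × (65.0 − 25.7) = 45679 kJ/h
Energy balance on cold side (adiabatic exchanger): Q = ṁ_c·Cp_c·(T_c,out − T_c,in)
ṁ_c = 45679 / [2.44 × (38.2 − 13.2)] = 748.84 kg/h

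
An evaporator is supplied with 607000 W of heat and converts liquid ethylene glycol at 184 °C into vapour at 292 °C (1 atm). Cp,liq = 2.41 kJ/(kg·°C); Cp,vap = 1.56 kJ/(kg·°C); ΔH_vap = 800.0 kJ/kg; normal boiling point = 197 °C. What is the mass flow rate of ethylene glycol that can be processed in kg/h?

Δh = 2.41×(197−184) + 800.0 + 1.56×(292−197) = 979.53 kJ/kg
Q = 607000 W = 607 kJ/s = 2.1852e+06 kJ/h
ṁ = Q/Δh = 2.1852e+06 / 979.53 = 2230.9 kg/h

ṁ = 2230 kg/h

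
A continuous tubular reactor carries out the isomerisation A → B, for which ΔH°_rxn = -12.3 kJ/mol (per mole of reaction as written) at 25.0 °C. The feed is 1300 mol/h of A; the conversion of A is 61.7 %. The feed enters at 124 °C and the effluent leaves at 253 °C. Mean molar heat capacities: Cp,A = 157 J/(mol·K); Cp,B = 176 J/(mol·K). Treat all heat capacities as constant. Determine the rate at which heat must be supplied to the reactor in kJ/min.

Q_in = 332 kJ/min

Extent of reaction ξ = 0.617 × 1300 = 802.1 mol/h
Reaction term: ξ·ΔH°_rxn = 802.1 × -12.3 = -9865.8 kJ/h
Sensible, feed 124→25 °C: -20206 kJ/h
Outlet flows (mol/h): A 497.9, B 802.1
Sensible, products 25→253 °C: 50009 kJ/h
Q = ΔH = 19938 kJ/h = 5.5383 kW
Heat supplied = 332.3 kJ/min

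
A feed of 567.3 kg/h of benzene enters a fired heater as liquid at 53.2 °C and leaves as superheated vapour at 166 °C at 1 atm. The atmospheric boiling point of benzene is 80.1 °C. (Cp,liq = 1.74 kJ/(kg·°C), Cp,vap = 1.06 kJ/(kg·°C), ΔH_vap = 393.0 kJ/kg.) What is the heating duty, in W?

Q = 83700 W

liquid 53.2→80.1 °C: 46.806 kJ/kg
vaporisation at 80.1 °C: 393 kJ/kg
vapour 80.1→166 °C: 91.054 kJ/kg
Δh = 46.806 + 393 + 91.054 = 530.86 kJ/kg
Q = ṁ·Δh = 567.3 kg/h × 530.86 kJ/kg = 301160 kJ/h
|Q| = 83.655 kW = 83655 W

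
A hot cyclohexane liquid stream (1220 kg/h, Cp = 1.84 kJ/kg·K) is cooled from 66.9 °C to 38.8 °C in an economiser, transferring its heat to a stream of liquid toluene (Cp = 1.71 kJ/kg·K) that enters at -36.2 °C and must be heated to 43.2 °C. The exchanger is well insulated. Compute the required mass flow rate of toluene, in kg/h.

ṁ_c = 465 kg/h

Heat released by hot stream: Q = 1220 × 1.84 × (66.9 − 38.8) = 63079 kJ/h
Energy balance on cold side (adiabatic exchanger): Q = ṁ_c·Cp_c·(T_c,out − T_c,in)
ṁ_c = 63079 / [1.71 × (43.2 − -36.2)] = 464.59 kg/h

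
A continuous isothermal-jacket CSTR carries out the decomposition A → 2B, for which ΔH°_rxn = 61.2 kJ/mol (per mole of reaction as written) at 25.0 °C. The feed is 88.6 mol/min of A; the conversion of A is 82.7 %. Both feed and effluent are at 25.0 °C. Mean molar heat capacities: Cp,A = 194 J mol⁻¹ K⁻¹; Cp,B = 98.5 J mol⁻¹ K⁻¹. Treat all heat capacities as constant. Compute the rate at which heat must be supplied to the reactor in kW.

Extent of reaction ξ = 0.827 × 88.6 = 73.272 mol/min
Reaction term: ξ·ΔH°_rxn = 73.272 × 61.2 = 4484.3 kJ/min
Q = ΔH = 4484.3 kJ/min = 74.738 kW
Heat supplied = 74.738 kW

Q_in = 74.7 kW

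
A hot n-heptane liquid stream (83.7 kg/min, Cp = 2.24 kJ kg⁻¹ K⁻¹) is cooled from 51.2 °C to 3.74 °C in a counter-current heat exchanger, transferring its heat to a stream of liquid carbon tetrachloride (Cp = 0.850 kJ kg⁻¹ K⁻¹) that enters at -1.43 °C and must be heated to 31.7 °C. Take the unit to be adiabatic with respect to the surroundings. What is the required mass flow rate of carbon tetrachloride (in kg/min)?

Heat released by hot stream: Q = 83.7 × 2.24 × (51.2 − 3.74) = 8898.2 kJ/min
Energy balance on cold side (adiabatic exchanger): Q = ṁ_c·Cp_c·(T_c,out − T_c,in)
ṁ_c = 8898.2 / [0.850 × (31.7 − -1.43)] = 315.98 kg/min

ṁ_c = 316 kg/min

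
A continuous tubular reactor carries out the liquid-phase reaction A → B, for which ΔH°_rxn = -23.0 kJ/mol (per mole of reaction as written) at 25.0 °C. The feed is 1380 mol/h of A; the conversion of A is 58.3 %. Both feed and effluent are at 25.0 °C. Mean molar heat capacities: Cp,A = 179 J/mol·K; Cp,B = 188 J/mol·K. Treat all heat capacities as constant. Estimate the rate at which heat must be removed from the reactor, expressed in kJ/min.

Q_out = 308 kJ/min

Extent of reaction ξ = 0.583 × 1380 = 804.54 mol/h
Reaction term: ξ·ΔH°_rxn = 804.54 × -23.0 = -18504 kJ/h
Q = ΔH = -18504 kJ/h = -5.1401 kW
Heat removed = 308.41 kJ/min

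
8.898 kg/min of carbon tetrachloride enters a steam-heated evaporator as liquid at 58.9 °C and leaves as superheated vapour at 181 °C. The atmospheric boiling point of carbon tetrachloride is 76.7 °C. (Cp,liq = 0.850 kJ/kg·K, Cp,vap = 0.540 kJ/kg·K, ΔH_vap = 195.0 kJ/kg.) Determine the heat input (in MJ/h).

Q = 142 MJ/h

liquid 58.9→76.7 °C: 15.13 kJ/kg
vaporisation at 76.7 °C: 195 kJ/kg
vapour 76.7→181 °C: 56.322 kJ/kg
Δh = 15.13 + 195 + 56.322 = 266.45 kJ/kg
Q = ṁ·Δh = 8.898 kg/min × 266.45 kJ/kg = 2370.9 kJ/min
|Q| = 39.515 kW = 142.25 MJ/h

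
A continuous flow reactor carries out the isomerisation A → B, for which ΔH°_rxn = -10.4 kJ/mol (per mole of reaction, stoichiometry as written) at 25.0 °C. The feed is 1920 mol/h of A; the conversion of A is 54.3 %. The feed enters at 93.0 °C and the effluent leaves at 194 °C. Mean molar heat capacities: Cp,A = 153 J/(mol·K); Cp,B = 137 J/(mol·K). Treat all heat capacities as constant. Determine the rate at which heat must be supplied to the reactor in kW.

Q_in = 4.45 kW

Extent of reaction ξ = 0.543 × 1920 = 1042.6 mol/h
Reaction term: ξ·ΔH°_rxn = 1042.6 × -10.4 = -10843 kJ/h
Sensible, feed 93.0→25 °C: -19976 kJ/h
Outlet flows (mol/h): A 877.44, B 1042.6
Sensible, products 25→194 °C: 46826 kJ/h
Q = ΔH = 16008 kJ/h = 4.4467 kW
Heat supplied = 4.4467 kW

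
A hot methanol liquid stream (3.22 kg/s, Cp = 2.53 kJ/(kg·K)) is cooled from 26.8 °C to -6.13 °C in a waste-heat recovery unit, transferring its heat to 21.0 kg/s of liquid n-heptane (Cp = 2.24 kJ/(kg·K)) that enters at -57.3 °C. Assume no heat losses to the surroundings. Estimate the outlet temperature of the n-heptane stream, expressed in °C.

T_c,out = -51.6 °C

Heat released by hot stream: Q = 3.22 × 2.53 × (26.8 − -6.13) = 268.27 kJ/s
Energy balance on cold side (adiabatic exchanger): Q = ṁ_c·Cp_c·(T_c,out − T_c,in)
T_c,out = -57.3 + 268.27/(21.0 × 2.24) = -51.597 °C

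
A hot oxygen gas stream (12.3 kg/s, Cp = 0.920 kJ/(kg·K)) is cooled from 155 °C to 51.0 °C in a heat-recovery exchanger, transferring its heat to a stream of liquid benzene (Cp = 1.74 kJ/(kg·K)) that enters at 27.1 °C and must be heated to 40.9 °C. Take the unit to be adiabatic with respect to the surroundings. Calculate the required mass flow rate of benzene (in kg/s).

Heat released by hot stream: Q = 12.3 × 0.920 × (155 − 51.0) = 1176.9 kJ/s
Energy balance on cold side (adiabatic exchanger): Q = ṁ_c·Cp_c·(T_c,out − T_c,in)
ṁ_c = 1176.9 / [1.74 × (40.9 − 27.1)] = 49.011 kg/s

ṁ_c = 49.0 kg/s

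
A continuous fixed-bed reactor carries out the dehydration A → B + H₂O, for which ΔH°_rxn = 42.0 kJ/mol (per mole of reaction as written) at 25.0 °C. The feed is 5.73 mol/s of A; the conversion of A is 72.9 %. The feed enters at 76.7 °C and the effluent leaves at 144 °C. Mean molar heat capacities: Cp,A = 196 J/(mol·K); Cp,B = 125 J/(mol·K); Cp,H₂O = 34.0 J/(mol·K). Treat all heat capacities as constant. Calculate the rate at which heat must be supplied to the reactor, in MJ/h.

Q_in = 837 MJ/h

Extent of reaction ξ = 0.729 × 5.73 = 4.1772 mol/s
Reaction term: ξ·ΔH°_rxn = 4.1772 × 42.0 = 175.44 kJ/s
Sensible, feed 76.7→25 °C: -58.063 kJ/s
Outlet flows (mol/s): A 1.5528, B 4.1772, H₂O 4.1772
Sensible, products 25→144 °C: 115.25 kJ/s
Q = ΔH = 232.63 kJ/s = 232.63 kW
Heat supplied = 837.48 MJ/h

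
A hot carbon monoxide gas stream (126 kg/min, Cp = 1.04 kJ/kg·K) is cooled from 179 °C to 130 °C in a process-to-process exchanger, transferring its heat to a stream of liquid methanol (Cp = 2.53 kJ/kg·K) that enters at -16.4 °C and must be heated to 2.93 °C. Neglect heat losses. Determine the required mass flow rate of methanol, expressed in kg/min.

Heat released by hot stream: Q = 126 × 1.04 × (179 − 130) = 6421 kJ/min
Energy balance on cold side (adiabatic exchanger): Q = ṁ_c·Cp_c·(T_c,out − T_c,in)
ṁ_c = 6421 / [2.53 × (2.93 − -16.4)] = 131.29 kg/min

ṁ_c = 131 kg/min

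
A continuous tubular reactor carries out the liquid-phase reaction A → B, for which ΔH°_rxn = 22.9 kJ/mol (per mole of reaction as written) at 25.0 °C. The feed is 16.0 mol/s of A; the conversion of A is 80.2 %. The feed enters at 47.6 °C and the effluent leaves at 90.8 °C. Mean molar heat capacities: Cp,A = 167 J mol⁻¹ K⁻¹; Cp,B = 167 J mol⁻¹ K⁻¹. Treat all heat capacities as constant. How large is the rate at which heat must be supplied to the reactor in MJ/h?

Extent of reaction ξ = 0.802 × 16.0 = 12.832 mol/s
Reaction term: ξ·ΔH°_rxn = 12.832 × 22.9 = 293.85 kJ/s
Sensible, feed 47.6→25 °C: -60.387 kJ/s
Outlet flows (mol/s): A 3.168, B 12.832
Sensible, products 25→90.8 °C: 175.82 kJ/s
Q = ΔH = 409.28 kJ/s = 409.28 kW
Heat supplied = 1473.4 MJ/h

Q_in = 1470 MJ/h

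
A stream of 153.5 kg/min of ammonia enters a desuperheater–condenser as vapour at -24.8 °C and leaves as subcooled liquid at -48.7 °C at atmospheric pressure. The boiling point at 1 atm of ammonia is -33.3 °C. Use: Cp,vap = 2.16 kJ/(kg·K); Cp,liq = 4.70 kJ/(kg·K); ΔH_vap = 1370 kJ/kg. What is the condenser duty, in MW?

Q_c = 3.74 MW

vapour -24.8→-33.3 °C: -18.36 kJ/kg
condensation at -33.3 °C: -1370 kJ/kg
liquid -33.3→-48.7 °C: -72.38 kJ/kg
Δh = -18.36 + -1370 + -72.38 = -1460.7 kJ/kg
Q = ṁ·Δh = 153.5 kg/min × -1460.7 kJ/kg = -224220 kJ/min
|Q| = 3737.1 kW = 3.7371 MW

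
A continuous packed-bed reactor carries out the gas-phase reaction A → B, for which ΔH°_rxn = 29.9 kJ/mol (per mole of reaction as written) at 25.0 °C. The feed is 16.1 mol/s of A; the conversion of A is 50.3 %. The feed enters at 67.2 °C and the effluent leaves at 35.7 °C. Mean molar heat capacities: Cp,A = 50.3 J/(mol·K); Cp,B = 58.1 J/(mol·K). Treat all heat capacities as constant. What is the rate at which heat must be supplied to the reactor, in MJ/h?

Extent of reaction ξ = 0.503 × 16.1 = 8.0983 mol/s
Reaction term: ξ·ΔH°_rxn = 8.0983 × 29.9 = 242.14 kJ/s
Sensible, feed 67.2→25 °C: -34.175 kJ/s
Outlet flows (mol/s): A 8.0017, B 8.0983
Sensible, products 25→35.7 °C: 9.3411 kJ/s
Q = ΔH = 217.31 kJ/s = 217.31 kW
Heat supplied = 782.3 MJ/h

Q_in = 782 MJ/h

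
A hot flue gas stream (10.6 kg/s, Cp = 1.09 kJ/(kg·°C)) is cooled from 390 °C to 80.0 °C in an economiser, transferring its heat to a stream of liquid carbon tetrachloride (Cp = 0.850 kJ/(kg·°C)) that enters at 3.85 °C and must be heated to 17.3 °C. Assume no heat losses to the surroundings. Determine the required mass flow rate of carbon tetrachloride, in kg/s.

Heat released by hot stream: Q = 10.6 × 1.09 × (390 − 80.0) = 3581.7 kJ/s
Energy balance on cold side (adiabatic exchanger): Q = ṁ_c·Cp_c·(T_c,out − T_c,in)
ṁ_c = 3581.7 / [0.850 × (17.3 − 3.85)] = 313.29 kg/s

ṁ_c = 313 kg/s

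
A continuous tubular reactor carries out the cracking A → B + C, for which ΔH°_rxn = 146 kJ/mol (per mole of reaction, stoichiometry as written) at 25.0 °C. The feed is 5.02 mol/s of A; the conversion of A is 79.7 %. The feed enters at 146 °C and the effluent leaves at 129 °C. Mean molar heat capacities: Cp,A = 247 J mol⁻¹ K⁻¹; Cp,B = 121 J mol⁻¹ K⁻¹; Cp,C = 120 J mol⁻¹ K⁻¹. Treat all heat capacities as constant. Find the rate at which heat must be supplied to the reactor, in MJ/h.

Q_in = 2020 MJ/h

Extent of reaction ξ = 0.797 × 5.02 = 4.0009 mol/s
Reaction term: ξ·ΔH°_rxn = 4.0009 × 146 = 584.14 kJ/s
Sensible, feed 146→25 °C: -150.03 kJ/s
Outlet flows (mol/s): A 1.0191, B 4.0009, C 4.0009
Sensible, products 25→129 °C: 126.46 kJ/s
Q = ΔH = 560.56 kJ/s = 560.56 kW
Heat supplied = 2018 MJ/h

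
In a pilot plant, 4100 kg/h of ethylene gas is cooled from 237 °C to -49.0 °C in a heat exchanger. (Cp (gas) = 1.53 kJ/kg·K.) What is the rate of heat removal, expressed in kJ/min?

Q = ṁ·Cp·ΔT = 4100 × 1.53 × (-49.0 − 237) = -1.7941e+06 kJ/h
Converting: 1.7941e+06 / 3600 s = 498.36 kW
Cooling duty = 29901 kJ/min

Q_c = 29900 kJ/min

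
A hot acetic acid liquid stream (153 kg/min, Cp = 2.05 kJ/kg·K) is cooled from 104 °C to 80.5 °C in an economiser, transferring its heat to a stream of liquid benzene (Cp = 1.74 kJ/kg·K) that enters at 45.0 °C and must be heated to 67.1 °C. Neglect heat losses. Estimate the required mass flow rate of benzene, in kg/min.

Heat released by hot stream: Q = 153 × 2.05 × (104 − 80.5) = 7370.8 kJ/min
Energy balance on cold side (adiabatic exchanger): Q = ṁ_c·Cp_c·(T_c,out − T_c,in)
ṁ_c = 7370.8 / [1.74 × (67.1 − 45.0)] = 191.68 kg/min

ṁ_c = 192 kg/min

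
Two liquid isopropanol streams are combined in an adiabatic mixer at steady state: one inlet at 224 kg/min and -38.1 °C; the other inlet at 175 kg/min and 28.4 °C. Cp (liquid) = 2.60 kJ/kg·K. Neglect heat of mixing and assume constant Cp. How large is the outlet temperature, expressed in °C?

No heat crosses the boundary, so H_out = H_in.
T_out = Σ ṁᵢCp,ᵢTᵢ / Σ ṁᵢCp,ᵢ
      = -9267.4 / 1037.4 = -8.9333 °C

T_out = -8.93 °C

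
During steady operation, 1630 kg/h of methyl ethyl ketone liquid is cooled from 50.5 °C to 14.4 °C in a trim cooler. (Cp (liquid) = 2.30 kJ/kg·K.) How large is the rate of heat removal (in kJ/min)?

Q = ṁ·Cp·ΔT = 1630 × 2.30 × (14.4 − 50.5) = -135340 kJ/h
Converting: 135340 / 3600 s = 37.594 kW
Cooling duty = 2255.6 kJ/min

Q_c = 2260 kJ/min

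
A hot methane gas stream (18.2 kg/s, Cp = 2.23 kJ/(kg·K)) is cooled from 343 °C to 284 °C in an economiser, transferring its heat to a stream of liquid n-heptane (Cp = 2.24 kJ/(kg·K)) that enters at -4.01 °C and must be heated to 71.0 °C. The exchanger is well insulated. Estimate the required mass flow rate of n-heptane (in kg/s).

ṁ_c = 14.3 kg/s

Heat released by hot stream: Q = 18.2 × 2.23 × (343 − 284) = 2394.6 kJ/s
Energy balance on cold side (adiabatic exchanger): Q = ṁ_c·Cp_c·(T_c,out − T_c,in)
ṁ_c = 2394.6 / [2.24 × (71.0 − -4.01)] = 14.252 kg/s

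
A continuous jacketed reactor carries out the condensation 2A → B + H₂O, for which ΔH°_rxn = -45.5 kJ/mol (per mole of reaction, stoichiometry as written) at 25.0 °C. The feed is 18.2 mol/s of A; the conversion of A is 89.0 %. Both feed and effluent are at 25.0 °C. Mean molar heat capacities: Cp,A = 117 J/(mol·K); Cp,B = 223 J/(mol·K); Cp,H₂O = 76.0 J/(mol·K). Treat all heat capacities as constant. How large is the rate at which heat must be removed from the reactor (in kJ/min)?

Q_out = 22100 kJ/min

Extent of reaction ξ = 0.890 × 18.2 / 2 = 8.099 mol/s
Reaction term: ξ·ΔH°_rxn = 8.099 × -45.5 = -368.5 kJ/s
Q = ΔH = -368.5 kJ/s = -368.5 kW
Heat removed = 22110 kJ/min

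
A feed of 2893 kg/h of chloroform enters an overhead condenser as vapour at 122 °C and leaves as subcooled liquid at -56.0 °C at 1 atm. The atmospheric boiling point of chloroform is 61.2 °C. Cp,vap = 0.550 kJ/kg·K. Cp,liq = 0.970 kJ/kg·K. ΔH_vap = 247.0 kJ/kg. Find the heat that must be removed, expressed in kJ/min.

vapour 122→61.2 °C: -33.44 kJ/kg
condensation at 61.2 °C: -247 kJ/kg
liquid 61.2→-56.0 °C: -113.68 kJ/kg
Δh = -33.44 + -247 + -113.68 = -394.12 kJ/kg
Q = ṁ·Δh = 2893 kg/h × -394.12 kJ/kg = -1.1402e+06 kJ/h
|Q| = 316.72 kW = 19003 kJ/min

Q_c = 19000 kJ/min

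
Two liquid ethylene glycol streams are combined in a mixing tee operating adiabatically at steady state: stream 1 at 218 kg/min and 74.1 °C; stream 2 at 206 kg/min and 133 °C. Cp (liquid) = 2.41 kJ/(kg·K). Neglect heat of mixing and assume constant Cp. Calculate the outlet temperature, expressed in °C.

T_out = 103 °C

No heat crosses the boundary, so H_out = H_in.
Σ ṁᵢCp,ᵢTᵢ = 218×2.41×74.1 + 206×2.41×133 = 104960
Σ ṁᵢCp,ᵢ = 218×2.41 + 206×2.41 = 1021.8
T_out = 104960 / 1021.8 = 102.72 °C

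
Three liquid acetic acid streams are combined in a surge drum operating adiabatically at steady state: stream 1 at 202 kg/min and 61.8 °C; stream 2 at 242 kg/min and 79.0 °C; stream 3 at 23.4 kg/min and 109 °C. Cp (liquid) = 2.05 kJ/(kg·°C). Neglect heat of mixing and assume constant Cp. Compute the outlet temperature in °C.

T_out = 73.1 °C

No heat crosses the boundary, so H_out = H_in.
T_out = Σ ṁᵢCp,ᵢTᵢ / Σ ṁᵢCp,ᵢ
      = 70012 / 958.17 = 73.068 °C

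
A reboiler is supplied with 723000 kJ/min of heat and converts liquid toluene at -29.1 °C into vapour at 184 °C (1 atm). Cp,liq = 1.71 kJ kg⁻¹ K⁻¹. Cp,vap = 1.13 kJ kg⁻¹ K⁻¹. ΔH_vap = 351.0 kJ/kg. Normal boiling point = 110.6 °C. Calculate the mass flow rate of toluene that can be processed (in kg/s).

ṁ = 17.9 kg/s

Δh = 1.71×(110.6−-29.1) + 351.0 + 1.13×(184−110.6) = 672.83 kJ/kg
Q = 723000 kJ/min = 12050 kJ/s = 12050 kJ/s
ṁ = Q/Δh = 12050 / 672.83 = 17.909 kg/s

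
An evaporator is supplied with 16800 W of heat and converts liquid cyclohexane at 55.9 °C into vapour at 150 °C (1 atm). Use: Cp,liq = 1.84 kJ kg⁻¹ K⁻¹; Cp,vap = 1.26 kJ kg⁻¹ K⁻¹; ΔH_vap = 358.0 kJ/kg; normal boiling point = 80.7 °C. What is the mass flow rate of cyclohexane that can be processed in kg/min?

ṁ = 2.05 kg/min

Δh = 1.84×(80.7−55.9) + 358.0 + 1.26×(150−80.7) = 490.95 kJ/kg
Q = 16800 W = 16.8 kJ/s = 1008 kJ/min
ṁ = Q/Δh = 1008 / 490.95 = 2.0532 kg/min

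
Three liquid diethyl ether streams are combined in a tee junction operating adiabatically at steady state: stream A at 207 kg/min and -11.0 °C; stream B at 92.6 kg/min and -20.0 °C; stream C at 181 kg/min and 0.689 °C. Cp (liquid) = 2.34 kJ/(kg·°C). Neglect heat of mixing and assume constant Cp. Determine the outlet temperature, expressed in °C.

T_out = -8.33 °C

No heat crosses the boundary, so H_out = H_in.
T_out = Σ ṁᵢCp,ᵢTᵢ / Σ ṁᵢCp,ᵢ
      = -9370 / 1124.6 = -8.3319 °C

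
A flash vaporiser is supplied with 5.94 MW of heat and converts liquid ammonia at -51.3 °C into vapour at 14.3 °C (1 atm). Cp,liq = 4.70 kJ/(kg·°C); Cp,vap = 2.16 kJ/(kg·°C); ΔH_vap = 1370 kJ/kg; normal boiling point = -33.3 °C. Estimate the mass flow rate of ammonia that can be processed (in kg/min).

Δh = 4.70×(-33.3−-51.3) + 1370 + 2.16×(14.3−-33.3) = 1557.4 kJ/kg
Q = 5.94 MW = 5940 kJ/s = 356400 kJ/min
ṁ = Q/Δh = 356400 / 1557.4 = 228.84 kg/min

ṁ = 229 kg/min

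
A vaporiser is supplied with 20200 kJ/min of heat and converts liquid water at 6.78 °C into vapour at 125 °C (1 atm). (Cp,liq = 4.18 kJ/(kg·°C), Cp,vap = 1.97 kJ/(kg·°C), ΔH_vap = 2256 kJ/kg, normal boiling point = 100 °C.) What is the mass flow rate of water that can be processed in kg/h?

ṁ = 450 kg/h

Δh = 4.18×(100−6.78) + 2256 + 1.97×(125−100) = 2694.9 kJ/kg
Q = 20200 kJ/min = 336.67 kJ/s = 1.212e+06 kJ/h
ṁ = Q/Δh = 1.212e+06 / 2694.9 = 449.74 kg/h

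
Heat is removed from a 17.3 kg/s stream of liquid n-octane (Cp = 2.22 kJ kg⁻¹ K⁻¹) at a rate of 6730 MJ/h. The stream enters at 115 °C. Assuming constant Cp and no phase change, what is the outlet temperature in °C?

T_out = 66.3 °C

Q = 6730 MJ/h = 1869.4 kJ/s
ΔT = Q/(ṁ·Cp) = 1869.4/(17.3×2.22) = 48.676 K
T_out = 115 − 48.676 = 66.324 °C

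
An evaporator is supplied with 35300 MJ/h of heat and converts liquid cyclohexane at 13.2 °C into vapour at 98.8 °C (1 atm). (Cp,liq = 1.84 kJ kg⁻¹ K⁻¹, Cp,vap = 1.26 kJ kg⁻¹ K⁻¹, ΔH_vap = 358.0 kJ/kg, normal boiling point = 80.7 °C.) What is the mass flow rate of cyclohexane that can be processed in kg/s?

ṁ = 19.4 kg/s

Δh = 1.84×(80.7−13.2) + 358.0 + 1.26×(98.8−80.7) = 505.01 kJ/kg
Q = 35300 MJ/h = 9805.6 kJ/s = 9805.6 kJ/s
ṁ = Q/Δh = 9805.6 / 505.01 = 19.417 kg/s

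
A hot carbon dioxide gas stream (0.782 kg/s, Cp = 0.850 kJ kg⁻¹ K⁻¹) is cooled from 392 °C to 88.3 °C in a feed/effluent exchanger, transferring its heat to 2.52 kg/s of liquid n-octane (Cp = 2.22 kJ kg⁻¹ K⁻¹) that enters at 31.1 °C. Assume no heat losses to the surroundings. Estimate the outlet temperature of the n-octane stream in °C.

T_c,out = 67.2 °C

Heat released by hot stream: Q = 0.782 × 0.850 × (392 − 88.3) = 201.87 kJ/s
Energy balance on cold side (adiabatic exchanger): Q = ṁ_c·Cp_c·(T_c,out − T_c,in)
T_c,out = 31.1 + 201.87/(2.52 × 2.22) = 67.184 °C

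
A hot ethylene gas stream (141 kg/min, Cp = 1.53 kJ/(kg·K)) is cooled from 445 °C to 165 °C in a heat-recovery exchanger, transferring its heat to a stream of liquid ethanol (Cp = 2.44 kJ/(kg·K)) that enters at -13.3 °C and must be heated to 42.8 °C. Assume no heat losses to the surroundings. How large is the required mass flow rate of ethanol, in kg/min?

Heat released by hot stream: Q = 141 × 1.53 × (445 − 165) = 60404 kJ/min
Energy balance on cold side (adiabatic exchanger): Q = ṁ_c·Cp_c·(T_c,out − T_c,in)
ṁ_c = 60404 / [2.44 × (42.8 − -13.3)] = 441.28 kg/min

ṁ_c = 441 kg/min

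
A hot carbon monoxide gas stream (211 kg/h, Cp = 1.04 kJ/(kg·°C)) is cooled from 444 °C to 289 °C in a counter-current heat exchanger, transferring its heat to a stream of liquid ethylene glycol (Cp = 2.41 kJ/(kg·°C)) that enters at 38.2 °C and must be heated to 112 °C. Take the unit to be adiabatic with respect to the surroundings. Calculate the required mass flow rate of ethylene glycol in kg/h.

ṁ_c = 191 kg/h

Heat released by hot stream: Q = 211 × 1.04 × (444 − 289) = 34013 kJ/h
Energy balance on cold side (adiabatic exchanger): Q = ṁ_c·Cp_c·(T_c,out − T_c,in)
ṁ_c = 34013 / [2.41 × (112 − 38.2)] = 191.24 kg/h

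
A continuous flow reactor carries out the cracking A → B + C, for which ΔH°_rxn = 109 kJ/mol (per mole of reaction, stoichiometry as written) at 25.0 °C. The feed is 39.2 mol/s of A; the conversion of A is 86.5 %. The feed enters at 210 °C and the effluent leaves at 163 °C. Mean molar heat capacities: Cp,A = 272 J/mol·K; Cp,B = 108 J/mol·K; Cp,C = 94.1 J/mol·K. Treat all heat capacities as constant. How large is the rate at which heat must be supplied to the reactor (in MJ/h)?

Q_in = 10300 MJ/h

Extent of reaction ξ = 0.865 × 39.2 = 33.908 mol/s
Reaction term: ξ·ΔH°_rxn = 33.908 × 109 = 3696 kJ/s
Sensible, feed 210→25 °C: -1972.5 kJ/s
Outlet flows (mol/s): A 5.292, B 33.908, C 33.908
Sensible, products 25→163 °C: 1144.3 kJ/s
Q = ΔH = 2867.8 kJ/s = 2867.8 kW
Heat supplied = 10324 MJ/h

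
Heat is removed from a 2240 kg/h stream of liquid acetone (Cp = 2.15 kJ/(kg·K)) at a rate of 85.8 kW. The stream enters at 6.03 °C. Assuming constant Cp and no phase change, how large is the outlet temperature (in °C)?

T_out = -58.1 °C

Q = 85.8 kW = 308880 kJ/h
ΔT = Q/(ṁ·Cp) = 308880/(2240×2.15) = 64.136 K
T_out = 6.03 − 64.136 = -58.106 °C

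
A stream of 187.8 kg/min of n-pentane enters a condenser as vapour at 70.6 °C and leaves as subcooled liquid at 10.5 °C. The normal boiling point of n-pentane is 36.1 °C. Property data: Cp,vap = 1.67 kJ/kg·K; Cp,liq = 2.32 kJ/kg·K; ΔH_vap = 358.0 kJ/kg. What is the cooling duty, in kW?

Q_c = 1490 kW

vapour 70.6→36.1 °C: -57.615 kJ/kg
condensation at 36.1 °C: -358 kJ/kg
liquid 36.1→10.5 °C: -59.392 kJ/kg
Δh = -57.615 + -358 + -59.392 = -475.01 kJ/kg
Q = ṁ·Δh = 187.8 kg/min × -475.01 kJ/kg = -89206 kJ/min
|Q| = 1486.8 kW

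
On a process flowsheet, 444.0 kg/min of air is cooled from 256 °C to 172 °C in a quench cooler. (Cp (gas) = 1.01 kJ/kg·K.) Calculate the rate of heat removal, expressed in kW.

Q = ṁ·Cp·ΔT = 444.0 × 1.01 × (172 − 256) = -37669 kJ/min
Converting: 37669 / 60 s = 627.82 kW

Q_c = 628 kW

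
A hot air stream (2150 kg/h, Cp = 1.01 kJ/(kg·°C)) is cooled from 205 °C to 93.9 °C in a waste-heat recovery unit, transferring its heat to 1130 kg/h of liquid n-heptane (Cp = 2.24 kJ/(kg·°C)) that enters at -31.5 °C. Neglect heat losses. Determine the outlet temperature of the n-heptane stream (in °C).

Heat released by hot stream: Q = 2150 × 1.01 × (205 − 93.9) = 241250 kJ/h
Energy balance on cold side (adiabatic exchanger): Q = ṁ_c·Cp_c·(T_c,out − T_c,in)
T_c,out = -31.5 + 241250/(1130 × 2.24) = 63.812 °C

T_c,out = 63.8 °C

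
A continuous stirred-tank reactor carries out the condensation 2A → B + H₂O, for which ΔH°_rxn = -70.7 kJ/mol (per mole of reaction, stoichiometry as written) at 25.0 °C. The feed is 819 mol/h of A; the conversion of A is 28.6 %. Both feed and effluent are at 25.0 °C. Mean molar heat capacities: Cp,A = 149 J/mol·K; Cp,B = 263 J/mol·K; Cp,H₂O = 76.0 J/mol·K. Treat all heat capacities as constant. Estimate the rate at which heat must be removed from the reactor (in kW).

Extent of reaction ξ = 0.286 × 819 / 2 = 117.12 mol/h
Reaction term: ξ·ΔH°_rxn = 117.12 × -70.7 = -8280.2 kJ/h
Q = ΔH = -8280.2 kJ/h = -2.3 kW
Heat removed = 2.3 kW

Q_out = 2.30 kW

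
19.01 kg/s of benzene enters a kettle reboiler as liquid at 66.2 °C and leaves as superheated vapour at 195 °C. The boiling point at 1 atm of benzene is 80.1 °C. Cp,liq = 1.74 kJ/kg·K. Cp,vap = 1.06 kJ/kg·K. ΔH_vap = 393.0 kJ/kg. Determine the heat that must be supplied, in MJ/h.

liquid 66.2→80.1 °C: 24.186 kJ/kg
vaporisation at 80.1 °C: 393 kJ/kg
vapour 80.1→195 °C: 121.79 kJ/kg
Δh = 24.186 + 393 + 121.79 = 538.98 kJ/kg
Q = ṁ·Δh = 19.01 kg/s × 538.98 kJ/kg = 10246 kJ/s
|Q| = 10246 kW = 36886 MJ/h

Q = 36900 MJ/h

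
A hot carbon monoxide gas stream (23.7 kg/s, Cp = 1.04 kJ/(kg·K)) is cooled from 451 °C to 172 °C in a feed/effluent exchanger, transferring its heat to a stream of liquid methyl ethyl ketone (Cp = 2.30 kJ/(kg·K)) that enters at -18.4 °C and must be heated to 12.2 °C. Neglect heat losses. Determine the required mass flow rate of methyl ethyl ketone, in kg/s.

Heat released by hot stream: Q = 23.7 × 1.04 × (451 − 172) = 6876.8 kJ/s
Energy balance on cold side (adiabatic exchanger): Q = ṁ_c·Cp_c·(T_c,out − T_c,in)
ṁ_c = 6876.8 / [2.30 × (12.2 − -18.4)] = 97.709 kg/s

ṁ_c = 97.7 kg/s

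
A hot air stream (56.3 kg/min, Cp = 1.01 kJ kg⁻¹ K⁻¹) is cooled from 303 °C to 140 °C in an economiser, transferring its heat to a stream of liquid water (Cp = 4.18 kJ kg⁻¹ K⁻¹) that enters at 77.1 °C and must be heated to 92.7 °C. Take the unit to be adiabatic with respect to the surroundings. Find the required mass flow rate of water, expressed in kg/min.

ṁ_c = 142 kg/min

Heat released by hot stream: Q = 56.3 × 1.01 × (303 − 140) = 9268.7 kJ/min
Energy balance on cold side (adiabatic exchanger): Q = ṁ_c·Cp_c·(T_c,out − T_c,in)
ṁ_c = 9268.7 / [4.18 × (92.7 − 77.1)] = 142.14 kg/min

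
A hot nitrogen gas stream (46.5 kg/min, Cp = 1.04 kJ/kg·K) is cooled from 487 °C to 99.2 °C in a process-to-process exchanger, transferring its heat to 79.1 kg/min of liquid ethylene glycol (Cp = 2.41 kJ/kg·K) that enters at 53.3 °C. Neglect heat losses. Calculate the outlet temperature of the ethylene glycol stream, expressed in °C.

T_c,out = 152 °C

Heat released by hot stream: Q = 46.5 × 1.04 × (487 − 99.2) = 18754 kJ/min
Energy balance on cold side (adiabatic exchanger): Q = ṁ_c·Cp_c·(T_c,out − T_c,in)
T_c,out = 53.3 + 18754/(79.1 × 2.41) = 151.68 °C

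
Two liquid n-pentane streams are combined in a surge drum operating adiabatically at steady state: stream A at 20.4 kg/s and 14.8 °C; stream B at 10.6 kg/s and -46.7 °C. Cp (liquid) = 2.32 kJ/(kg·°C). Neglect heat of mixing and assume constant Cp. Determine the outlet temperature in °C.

T_out = -6.23 °C

Energy balance with Q = 0: Σ ṁᵢCp,ᵢ(T_out − Tᵢ) = 0
Σ ṁᵢCp,ᵢTᵢ = 20.4×2.32×14.8 + 10.6×2.32×-46.7 = -447.99
Σ ṁᵢCp,ᵢ = 20.4×2.32 + 10.6×2.32 = 71.92
T_out = -447.99 / 71.92 = -6.229 °C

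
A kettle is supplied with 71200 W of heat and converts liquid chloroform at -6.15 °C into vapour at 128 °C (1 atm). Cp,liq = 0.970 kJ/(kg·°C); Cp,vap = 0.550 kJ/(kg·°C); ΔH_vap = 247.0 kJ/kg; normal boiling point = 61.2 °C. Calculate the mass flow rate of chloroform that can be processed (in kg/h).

Δh = 0.970×(61.2−-6.15) + 247.0 + 0.550×(128−61.2) = 349.07 kJ/kg
Q = 71200 W = 71.2 kJ/s = 256320 kJ/h
ṁ = Q/Δh = 256320 / 349.07 = 734.3 kg/h

ṁ = 734 kg/h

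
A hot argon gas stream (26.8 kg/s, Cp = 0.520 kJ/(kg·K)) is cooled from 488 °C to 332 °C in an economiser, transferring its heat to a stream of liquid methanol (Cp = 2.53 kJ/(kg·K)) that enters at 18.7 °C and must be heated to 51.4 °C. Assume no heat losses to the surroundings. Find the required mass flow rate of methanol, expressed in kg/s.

Heat released by hot stream: Q = 26.8 × 0.520 × (488 − 332) = 2174 kJ/s
Energy balance on cold side (adiabatic exchanger): Q = ṁ_c·Cp_c·(T_c,out − T_c,in)
ṁ_c = 2174 / [2.53 × (51.4 − 18.7)] = 26.278 kg/s

ṁ_c = 26.3 kg/s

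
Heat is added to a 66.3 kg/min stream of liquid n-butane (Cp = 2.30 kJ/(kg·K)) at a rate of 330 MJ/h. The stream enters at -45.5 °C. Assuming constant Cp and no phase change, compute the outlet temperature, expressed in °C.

Q = 330 MJ/h = 5500 kJ/min
ΔT = Q/(ṁ·Cp) = 5500/(66.3×2.30) = 36.068 K
T_out = -45.5 + 36.068 = -9.4321 °C

T_out = -9.43 °C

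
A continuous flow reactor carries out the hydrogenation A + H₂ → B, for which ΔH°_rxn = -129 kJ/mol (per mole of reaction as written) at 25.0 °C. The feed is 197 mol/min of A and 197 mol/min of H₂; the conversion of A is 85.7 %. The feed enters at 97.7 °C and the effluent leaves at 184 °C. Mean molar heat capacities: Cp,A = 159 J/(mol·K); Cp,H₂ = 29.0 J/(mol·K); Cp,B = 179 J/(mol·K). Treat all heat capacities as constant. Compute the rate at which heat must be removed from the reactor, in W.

Q_out = 314000 W

Extent of reaction ξ = 0.857 × 197 = 168.83 mol/min
Reaction term: ξ·ΔH°_rxn = 168.83 × -129 = -21779 kJ/min
Sensible, feed 97.7→25 °C: -2692.5 kJ/min
Outlet flows (mol/min): A 28.171, H₂ 28.171, B 168.83
Sensible, products 25→184 °C: 5647.1 kJ/min
Q = ΔH = -18824 kJ/min = -313.74 kW
Heat removed = 313740 W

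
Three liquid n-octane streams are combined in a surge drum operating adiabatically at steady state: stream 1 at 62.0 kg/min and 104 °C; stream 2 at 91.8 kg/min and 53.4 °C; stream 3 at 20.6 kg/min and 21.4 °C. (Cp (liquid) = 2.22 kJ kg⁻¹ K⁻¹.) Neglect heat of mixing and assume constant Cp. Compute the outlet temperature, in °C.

T_out = 67.6 °C

Energy balance with Q = 0: Σ ṁᵢCp,ᵢ(T_out − Tᵢ) = 0
Σ ṁᵢCp,ᵢTᵢ = 62.0×2.22×104 + 91.8×2.22×53.4 + 20.6×2.22×21.4 = 26176
Σ ṁᵢCp,ᵢ = 62.0×2.22 + 91.8×2.22 + 20.6×2.22 = 387.17
T_out = 26176 / 387.17 = 67.609 °C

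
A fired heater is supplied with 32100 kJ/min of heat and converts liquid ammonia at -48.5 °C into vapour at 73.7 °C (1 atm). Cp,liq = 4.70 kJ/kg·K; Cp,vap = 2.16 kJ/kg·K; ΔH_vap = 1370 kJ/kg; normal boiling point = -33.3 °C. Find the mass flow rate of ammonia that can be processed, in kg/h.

ṁ = 1150 kg/h

Δh = 4.70×(-33.3−-48.5) + 1370 + 2.16×(73.7−-33.3) = 1672.6 kJ/kg
Q = 32100 kJ/min = 535 kJ/s = 1.926e+06 kJ/h
ṁ = Q/Δh = 1.926e+06 / 1672.6 = 1151.5 kg/h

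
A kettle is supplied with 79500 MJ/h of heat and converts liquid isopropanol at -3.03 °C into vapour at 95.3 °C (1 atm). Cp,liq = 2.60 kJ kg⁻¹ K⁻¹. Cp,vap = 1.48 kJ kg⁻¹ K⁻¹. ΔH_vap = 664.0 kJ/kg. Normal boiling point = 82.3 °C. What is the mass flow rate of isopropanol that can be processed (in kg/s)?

ṁ = 24.4 kg/s

Δh = 2.60×(82.3−-3.03) + 664.0 + 1.48×(95.3−82.3) = 905.1 kJ/kg
Q = 79500 MJ/h = 22083 kJ/s = 22083 kJ/s
ṁ = Q/Δh = 22083 / 905.1 = 24.399 kg/s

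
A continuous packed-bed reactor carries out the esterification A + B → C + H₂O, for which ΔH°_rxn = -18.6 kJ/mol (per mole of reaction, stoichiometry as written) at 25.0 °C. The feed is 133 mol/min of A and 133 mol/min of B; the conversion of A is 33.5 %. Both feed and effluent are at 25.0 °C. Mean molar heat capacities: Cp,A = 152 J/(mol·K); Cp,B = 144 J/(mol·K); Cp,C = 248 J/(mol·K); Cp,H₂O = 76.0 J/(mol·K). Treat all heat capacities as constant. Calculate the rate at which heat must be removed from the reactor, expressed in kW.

Q_out = 13.8 kW

Extent of reaction ξ = 0.335 × 133 = 44.555 mol/min
Reaction term: ξ·ΔH°_rxn = 44.555 × -18.6 = -828.72 kJ/min
Q = ΔH = -828.72 kJ/min = -13.812 kW
Heat removed = 13.812 kW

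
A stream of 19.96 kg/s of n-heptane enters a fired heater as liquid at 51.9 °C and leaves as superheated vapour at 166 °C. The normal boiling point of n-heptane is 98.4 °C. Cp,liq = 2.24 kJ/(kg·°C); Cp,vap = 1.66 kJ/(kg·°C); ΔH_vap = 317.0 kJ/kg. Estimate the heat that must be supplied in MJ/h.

Q = 38300 MJ/h

liquid 51.9→98.4 °C: 104.16 kJ/kg
vaporisation at 98.4 °C: 317 kJ/kg
vapour 98.4→166 °C: 112.22 kJ/kg
Δh = 104.16 + 317 + 112.22 = 533.38 kJ/kg
Q = ṁ·Δh = 19.96 kg/s × 533.38 kJ/kg = 10646 kJ/s
|Q| = 10646 kW = 38326 MJ/h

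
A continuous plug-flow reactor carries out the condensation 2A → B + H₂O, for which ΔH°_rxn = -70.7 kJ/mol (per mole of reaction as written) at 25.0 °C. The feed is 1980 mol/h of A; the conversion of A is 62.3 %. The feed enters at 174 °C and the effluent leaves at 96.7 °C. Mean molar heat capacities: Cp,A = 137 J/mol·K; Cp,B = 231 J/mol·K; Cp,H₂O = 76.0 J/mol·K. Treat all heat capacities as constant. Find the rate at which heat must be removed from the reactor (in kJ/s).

Q_out = 17.5 kJ/s

Extent of reaction ξ = 0.623 × 1980 / 2 = 616.77 mol/h
Reaction term: ξ·ΔH°_rxn = 616.77 × -70.7 = -43606 kJ/h
Sensible, feed 174→25 °C: -40418 kJ/h
Outlet flows (mol/h): A 746.46, B 616.77, H₂O 616.77
Sensible, products 25→96.7 °C: 20909 kJ/h
Q = ΔH = -63115 kJ/h = -17.532 kW
Heat removed = 17.532 kJ/s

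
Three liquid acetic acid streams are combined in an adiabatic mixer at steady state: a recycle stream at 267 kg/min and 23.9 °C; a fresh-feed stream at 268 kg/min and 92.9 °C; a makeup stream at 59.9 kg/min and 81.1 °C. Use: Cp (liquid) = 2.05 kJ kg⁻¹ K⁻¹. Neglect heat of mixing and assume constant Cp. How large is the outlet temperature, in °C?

T_out = 60.7 °C

Adiabatic, steady state ⇒ Σ ṁᵢCp,ᵢ(T_out − Tᵢ) = 0
Σ ṁᵢCp,ᵢTᵢ = 267×2.05×23.9 + 268×2.05×92.9 + 59.9×2.05×81.1 = 74080
Σ ṁᵢCp,ᵢ = 267×2.05 + 268×2.05 + 59.9×2.05 = 1219.5
T_out = 74080 / 1219.5 = 60.744 °C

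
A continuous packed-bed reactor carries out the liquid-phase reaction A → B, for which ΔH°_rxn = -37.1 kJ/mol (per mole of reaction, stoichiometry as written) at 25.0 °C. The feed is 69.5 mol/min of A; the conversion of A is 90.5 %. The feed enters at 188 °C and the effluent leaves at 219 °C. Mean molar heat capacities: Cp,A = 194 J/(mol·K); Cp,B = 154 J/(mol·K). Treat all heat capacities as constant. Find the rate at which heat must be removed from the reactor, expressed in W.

Q_out = 40100 W

Extent of reaction ξ = 0.905 × 69.5 = 62.898 mol/min
Reaction term: ξ·ΔH°_rxn = 62.898 × -37.1 = -2333.5 kJ/min
Sensible, feed 188→25 °C: -2197.7 kJ/min
Outlet flows (mol/min): A 6.6025, B 62.898
Sensible, products 25→219 °C: 2127.6 kJ/min
Q = ΔH = -2403.6 kJ/min = -40.06 kW
Heat removed = 40060 W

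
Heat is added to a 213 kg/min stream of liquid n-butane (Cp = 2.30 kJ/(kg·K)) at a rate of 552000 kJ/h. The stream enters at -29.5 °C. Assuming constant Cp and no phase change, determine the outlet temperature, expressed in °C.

T_out = -10.7 °C

Q = 552000 kJ/h = 9200 kJ/min
ΔT = Q/(ṁ·Cp) = 9200/(213×2.30) = 18.779 K
T_out = -29.5 + 18.779 = -10.721 °C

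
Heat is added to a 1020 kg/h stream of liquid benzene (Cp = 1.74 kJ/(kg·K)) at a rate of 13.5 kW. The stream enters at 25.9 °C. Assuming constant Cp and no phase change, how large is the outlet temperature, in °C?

T_out = 53.3 °C

Q = 13.5 kW = 48600 kJ/h
ΔT = Q/(ṁ·Cp) = 48600/(1020×1.74) = 27.383 K
T_out = 25.9 + 27.383 = 53.283 °C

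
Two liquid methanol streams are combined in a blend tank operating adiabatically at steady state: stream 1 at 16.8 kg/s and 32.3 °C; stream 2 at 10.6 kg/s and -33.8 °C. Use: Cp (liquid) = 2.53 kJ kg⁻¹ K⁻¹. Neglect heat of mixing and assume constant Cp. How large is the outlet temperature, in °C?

T_out = 6.73 °C

Energy balance with Q = 0: Σ ṁᵢCp,ᵢ(T_out − Tᵢ) = 0
T_out = Σ ṁᵢCp,ᵢTᵢ / Σ ṁᵢCp,ᵢ
      = 466.43 / 69.322 = 6.7285 °C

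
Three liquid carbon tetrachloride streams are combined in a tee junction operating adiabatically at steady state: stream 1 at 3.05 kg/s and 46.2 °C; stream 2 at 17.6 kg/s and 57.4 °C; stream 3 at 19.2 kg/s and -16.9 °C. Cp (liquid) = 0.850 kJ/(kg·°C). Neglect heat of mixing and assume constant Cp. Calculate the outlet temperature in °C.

Energy balance with Q = 0: Σ ṁᵢCp,ᵢ(T_out − Tᵢ) = 0
Σ ṁᵢCp,ᵢTᵢ = 3.05×0.850×46.2 + 17.6×0.850×57.4 + 19.2×0.850×-16.9 = 702.67
Σ ṁᵢCp,ᵢ = 3.05×0.850 + 17.6×0.850 + 19.2×0.850 = 33.873
T_out = 702.67 / 33.873 = 20.745 °C

T_out = 20.7 °C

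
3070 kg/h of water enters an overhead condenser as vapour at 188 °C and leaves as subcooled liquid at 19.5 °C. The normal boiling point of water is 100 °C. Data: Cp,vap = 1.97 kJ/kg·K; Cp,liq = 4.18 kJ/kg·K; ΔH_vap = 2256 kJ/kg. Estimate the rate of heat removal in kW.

Q_c = 2360 kW

vapour 188→100 °C: -173.36 kJ/kg
condensation at 100 °C: -2256 kJ/kg
liquid 100→19.5 °C: -336.49 kJ/kg
Δh = -173.36 + -2256 + -336.49 = -2765.8 kJ/kg
Q = ṁ·Δh = 3070 kg/h × -2765.8 kJ/kg = -8.4912e+06 kJ/h
|Q| = 2358.7 kW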